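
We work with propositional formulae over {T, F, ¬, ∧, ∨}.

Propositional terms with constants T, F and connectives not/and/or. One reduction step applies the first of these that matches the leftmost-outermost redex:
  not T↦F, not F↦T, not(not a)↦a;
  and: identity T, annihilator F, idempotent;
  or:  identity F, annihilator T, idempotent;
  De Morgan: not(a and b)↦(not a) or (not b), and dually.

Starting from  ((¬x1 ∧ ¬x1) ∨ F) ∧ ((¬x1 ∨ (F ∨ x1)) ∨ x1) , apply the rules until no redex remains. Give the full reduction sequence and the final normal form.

  start: ((¬x1 ∧ ¬x1) ∨ F) ∧ ((¬x1 ∨ (F ∨ x1)) ∨ x1)
  step 1: (¬x1 ∧ ¬x1) ∧ ((¬x1 ∨ (F ∨ x1)) ∨ x1)
  step 2: ¬x1 ∧ ((¬x1 ∨ (F ∨ x1)) ∨ x1)
  step 3: ¬x1 ∧ ((¬x1 ∨ x1) ∨ x1)

Answer: normal form = ¬x1 ∧ ((¬x1 ∨ x1) ∨ x1)  (in 3 steps)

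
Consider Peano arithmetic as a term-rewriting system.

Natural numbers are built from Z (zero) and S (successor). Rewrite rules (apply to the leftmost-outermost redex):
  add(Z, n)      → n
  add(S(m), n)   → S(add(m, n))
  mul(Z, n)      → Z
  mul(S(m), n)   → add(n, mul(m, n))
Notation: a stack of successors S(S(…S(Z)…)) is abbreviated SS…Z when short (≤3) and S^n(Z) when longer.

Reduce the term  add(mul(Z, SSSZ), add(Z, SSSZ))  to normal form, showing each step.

  start: add(mul(Z, SSSZ), add(Z, SSSZ))
  →1  add(Z, add(Z, SSSZ))
  →2  add(Z, SSSZ)
  →3  SSSZ

Answer: normal form = SSSZ  (in 3 steps)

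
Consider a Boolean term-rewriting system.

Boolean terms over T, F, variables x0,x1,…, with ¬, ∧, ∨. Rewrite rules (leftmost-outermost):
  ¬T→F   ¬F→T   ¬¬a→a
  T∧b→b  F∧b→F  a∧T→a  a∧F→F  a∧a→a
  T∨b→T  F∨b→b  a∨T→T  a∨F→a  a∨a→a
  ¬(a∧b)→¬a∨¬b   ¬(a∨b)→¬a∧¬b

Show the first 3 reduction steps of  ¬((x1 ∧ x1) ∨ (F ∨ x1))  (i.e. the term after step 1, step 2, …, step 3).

Answer: after 3 steps: ¬x1 ∧ ¬(F ∨ x1)

Working:
  start: ¬((x1 ∧ x1) ∨ (F ∨ x1))
  →1  ¬(x1 ∧ x1) ∧ ¬(F ∨ x1)
  →2  (¬x1 ∨ ¬x1) ∧ ¬(F ∨ x1)
  →3  ¬x1 ∧ ¬(F ∨ x1)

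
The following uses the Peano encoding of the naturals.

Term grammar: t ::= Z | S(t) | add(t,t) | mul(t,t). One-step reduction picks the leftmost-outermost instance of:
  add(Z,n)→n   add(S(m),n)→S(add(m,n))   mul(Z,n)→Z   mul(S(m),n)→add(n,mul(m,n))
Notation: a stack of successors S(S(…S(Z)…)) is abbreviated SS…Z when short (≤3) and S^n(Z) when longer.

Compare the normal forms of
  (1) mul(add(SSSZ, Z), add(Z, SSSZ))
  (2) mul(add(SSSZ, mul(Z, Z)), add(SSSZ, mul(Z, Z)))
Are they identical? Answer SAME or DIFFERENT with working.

Term A:
  start: mul(add(SSSZ, Z), add(Z, SSSZ))
  →1  mul(S(add(SSZ, Z)), add(Z, SSSZ))
  →2  add(add(Z, SSSZ), mul(add(SSZ, Z), add(Z, SSSZ)))
  →3  add(SSSZ, mul(add(SSZ, Z), add(Z, SSSZ)))
  →4  S(add(SSZ, mul(add(SSZ, Z), add(Z, SSSZ))))
  →5  S(S(add(SZ, mul(add(SSZ, Z), add(Z, SSSZ)))))
  →6  S(S(S(add(Z, mul(add(SSZ, Z), add(Z, SSSZ))))))
  →7  S(S(S(mul(add(SSZ, Z), add(Z, SSSZ)))))
  →8  S(S(S(mul(S(add(SZ, Z)), add(Z, SSSZ)))))
  →9  S(S(S(add(add(Z, SSSZ), mul(add(SZ, Z), add(Z, SSSZ))))))
  →10  S(S(S(add(SSSZ, mul(add(SZ, Z), add(Z, SSSZ))))))
  →11  S(S(S(S(add(SSZ, mul(add(SZ, Z), add(Z, SSSZ)))))))
  →12  S(S(S(S(S(add(SZ, mul(add(SZ, Z), add(Z, SSSZ))))))))
  →13  S(S(S(S(S(S(add(Z, mul(add(SZ, Z), add(Z, SSSZ)))))))))
  →14  S(S(S(S(S(S(mul(add(SZ, Z), add(Z, SSSZ))))))))
  →15  S(S(S(S(S(S(mul(S(add(Z, Z)), add(Z, SSSZ))))))))
  →16  S(S(S(S(S(S(add(add(Z, SSSZ), mul(add(Z, Z), add(Z, SSSZ)))))))))
  →17  S(S(S(S(S(S(add(SSSZ, mul(add(Z, Z), add(Z, SSSZ)))))))))
  →18  S(S(S(S(S(S(S(add(SSZ, mul(add(Z, Z), add(Z, SSSZ))))))))))
  →19  S(S(S(S(S(S(S(S(add(SZ, mul(add(Z, Z), add(Z, SSSZ)))))))))))
  →20  S(S(S(S(S(S(S(S(S(add(Z, mul(add(Z, Z), add(Z, SSSZ))))))))))))
  →21  S(S(S(S(S(S(S(S(S(mul(add(Z, Z), add(Z, SSSZ)))))))))))
  →22  S(S(S(S(S(S(S(S(S(mul(Z, add(Z, SSSZ)))))))))))
  →23  S^9(Z)

Term B:
  start: mul(add(SSSZ, mul(Z, Z)), add(SSSZ, mul(Z, Z)))
  →1  mul(S(add(SSZ, mul(Z, Z))), add(SSSZ, mul(Z, Z)))
  →2  add(add(SSSZ, mul(Z, Z)), mul(add(SSZ, mul(Z, Z)), add(SSSZ, mul(Z, Z))))
  →3  add(S(add(SSZ, mul(Z, Z))), mul(add(SSZ, mul(Z, Z)), add(SSSZ, mul(Z, Z))))
  →4  S(add(add(SSZ, mul(Z, Z)), mul(add(SSZ, mul(Z, Z)), add(SSSZ, mul(Z, Z)))))
  →5  S(add(S(add(SZ, mul(Z, Z))), mul(add(SSZ, mul(Z, Z)), add(SSSZ, mul(Z, Z)))))
  →6  S(S(add(add(SZ, mul(Z, Z)), mul(add(SSZ, mul(Z, Z)), add(SSSZ, mul(Z, Z))))))
  →7  S(S(add(S(add(Z, mul(Z, Z))), mul(add(SSZ, mul(Z, Z)), add(SSSZ, mul(Z, Z))))))
  →8  S(S(S(add(add(Z, mul(Z, Z)), mul(add(SSZ, mul(Z, Z)), add(SSSZ, mul(Z, Z)))))))
  →9  S(S(S(add(mul(Z, Z), mul(add(SSZ, mul(Z, Z)), add(SSSZ, mul(Z, Z)))))))
  →10  S(S(S(add(Z, mul(add(SSZ, mul(Z, Z)), add(SSSZ, mul(Z, Z)))))))
  →11  S(S(S(mul(add(SSZ, mul(Z, Z)), add(SSSZ, mul(Z, Z))))))
  →12  S(S(S(mul(S(add(SZ, mul(Z, Z))), add(SSSZ, mul(Z, Z))))))
  →13  S(S(S(add(add(SSSZ, mul(Z, Z)), mul(add(SZ, mul(Z, Z)), add(SSSZ, mul(Z, Z)))))))
  →14  S(S(S(add(S(add(SSZ, mul(Z, Z))), mul(add(SZ, mul(Z, Z)), add(SSSZ, mul(Z, Z)))))))
  →15  S(S(S(S(add(add(SSZ, mul(Z, Z)), mul(add(SZ, mul(Z, Z)), add(SSSZ, mul(Z, Z))))))))
  →16  S(S(S(S(add(S(add(SZ, mul(Z, Z))), mul(add(SZ, mul(Z, Z)), add(SSSZ, mul(Z, Z))))))))
  →17  S(S(S(S(S(add(add(SZ, mul(Z, Z)), mul(add(SZ, mul(Z, Z)), add(SSSZ, mul(Z, Z)))))))))
  →18  S(S(S(S(S(add(S(add(Z, mul(Z, Z))), mul(add(SZ, mul(Z, Z)), add(SSSZ, mul(Z, Z)))))))))
  →19  S(S(S(S(S(S(add(add(Z, mul(Z, Z)), mul(add(SZ, mul(Z, Z)), add(SSSZ, mul(Z, Z))))))))))
  →20  S(S(S(S(S(S(add(mul(Z, Z), mul(add(SZ, mul(Z, Z)), add(SSSZ, mul(Z, Z))))))))))
  →21  S(S(S(S(S(S(add(Z, mul(add(SZ, mul(Z, Z)), add(SSSZ, mul(Z, Z))))))))))
  →22  S(S(S(S(S(S(mul(add(SZ, mul(Z, Z)), add(SSSZ, mul(Z, Z)))))))))
  →23  S(S(S(S(S(S(mul(S(add(Z, mul(Z, Z))), add(SSSZ, mul(Z, Z)))))))))
  →24  S(S(S(S(S(S(add(add(SSSZ, mul(Z, Z)), mul(add(Z, mul(Z, Z)), add(SSSZ, mul(Z, Z))))))))))
  →25  S(S(S(S(S(S(add(S(add(SSZ, mul(Z, Z))), mul(add(Z, mul(Z, Z)), add(SSSZ, mul(Z, Z))))))))))
  →26  S(S(S(S(S(S(S(add(add(SSZ, mul(Z, Z)), mul(add(Z, mul(Z, Z)), add(SSSZ, mul(Z, Z)))))))))))
  →27  S(S(S(S(S(S(S(add(S(add(SZ, mul(Z, Z))), mul(add(Z, mul(Z, Z)), add(SSSZ, mul(Z, Z)))))))))))
  →28  S(S(S(S(S(S(S(S(add(add(SZ, mul(Z, Z)), mul(add(Z, mul(Z, Z)), add(SSSZ, mul(Z, Z))))))))))))
  →29  S(S(S(S(S(S(S(S(add(S(add(Z, mul(Z, Z))), mul(add(Z, mul(Z, Z)), add(SSSZ, mul(Z, Z))))))))))))
  →30  S(S(S(S(S(S(S(S(S(add(add(Z, mul(Z, Z)), mul(add(Z, mul(Z, Z)), add(SSSZ, mul(Z, Z)))))))))))))
  →31  S(S(S(S(S(S(S(S(S(add(mul(Z, Z), mul(add(Z, mul(Z, Z)), add(SSSZ, mul(Z, Z)))))))))))))
  →32  S(S(S(S(S(S(S(S(S(add(Z, mul(add(Z, mul(Z, Z)), add(SSSZ, mul(Z, Z)))))))))))))
  →33  S(S(S(S(S(S(S(S(S(mul(add(Z, mul(Z, Z)), add(SSSZ, mul(Z, Z))))))))))))
  →34  S(S(S(S(S(S(S(S(S(mul(mul(Z, Z), add(SSSZ, mul(Z, Z))))))))))))
  →35  S(S(S(S(S(S(S(S(S(mul(Z, add(SSSZ, mul(Z, Z))))))))))))
  →36  S^9(Z)

Answer: SAME — A ⇓ S^9(Z), B ⇓ S^9(Z)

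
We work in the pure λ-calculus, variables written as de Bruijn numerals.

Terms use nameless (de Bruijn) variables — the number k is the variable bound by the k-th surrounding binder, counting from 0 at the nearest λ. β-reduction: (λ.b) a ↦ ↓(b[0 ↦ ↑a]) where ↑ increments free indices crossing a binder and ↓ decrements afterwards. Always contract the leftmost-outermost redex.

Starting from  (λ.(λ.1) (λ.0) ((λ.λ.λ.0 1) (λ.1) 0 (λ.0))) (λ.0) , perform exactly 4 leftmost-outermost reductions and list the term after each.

  start: (λ.(λ.1) (λ.0) ((λ.λ.λ.0 1) (λ.1) 0 (λ.0))) (λ.0)
  step 1: (λ.λ.0) (λ.0) ((λ.λ.λ.0 1) (λ.λ.0) (λ.0) (λ.0))
  step 2: (λ.0) ((λ.λ.λ.0 1) (λ.λ.0) (λ.0) (λ.0))
  step 3: (λ.λ.λ.0 1) (λ.λ.0) (λ.0) (λ.0)
  step 4: (λ.λ.0 1) (λ.0) (λ.0)

Answer: after 4 steps: (λ.λ.0 1) (λ.0) (λ.0)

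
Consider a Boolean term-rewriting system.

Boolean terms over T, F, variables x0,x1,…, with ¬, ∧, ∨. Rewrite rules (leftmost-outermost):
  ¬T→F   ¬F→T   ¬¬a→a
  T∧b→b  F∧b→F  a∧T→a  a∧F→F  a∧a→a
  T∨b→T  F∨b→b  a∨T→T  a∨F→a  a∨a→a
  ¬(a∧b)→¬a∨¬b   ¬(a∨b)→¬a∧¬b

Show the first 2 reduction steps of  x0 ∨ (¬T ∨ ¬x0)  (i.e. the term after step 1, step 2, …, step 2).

  start: x0 ∨ (¬T ∨ ¬x0)
  step 1: x0 ∨ (F ∨ ¬x0)
  step 2: x0 ∨ ¬x0

Answer: after 2 steps: x0 ∨ ¬x0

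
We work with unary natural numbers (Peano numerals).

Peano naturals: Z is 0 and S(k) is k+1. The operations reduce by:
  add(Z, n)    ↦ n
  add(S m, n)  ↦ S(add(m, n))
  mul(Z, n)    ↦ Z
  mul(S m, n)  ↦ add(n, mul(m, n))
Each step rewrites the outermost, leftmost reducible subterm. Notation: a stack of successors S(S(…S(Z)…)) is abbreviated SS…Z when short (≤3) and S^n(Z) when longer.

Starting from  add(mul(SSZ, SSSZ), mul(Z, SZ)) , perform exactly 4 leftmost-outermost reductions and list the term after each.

  start: add(mul(SSZ, SSSZ), mul(Z, SZ))
  →1  add(add(SSSZ, mul(SZ, SSSZ)), mul(Z, SZ))
  →2  add(S(add(SSZ, mul(SZ, SSSZ))), mul(Z, SZ))
  →3  S(add(add(SSZ, mul(SZ, SSSZ)), mul(Z, SZ)))
  →4  S(add(S(add(SZ, mul(SZ, SSSZ))), mul(Z, SZ)))

Answer: after 4 steps: S(add(S(add(SZ, mul(SZ, SSSZ))), mul(Z, SZ)))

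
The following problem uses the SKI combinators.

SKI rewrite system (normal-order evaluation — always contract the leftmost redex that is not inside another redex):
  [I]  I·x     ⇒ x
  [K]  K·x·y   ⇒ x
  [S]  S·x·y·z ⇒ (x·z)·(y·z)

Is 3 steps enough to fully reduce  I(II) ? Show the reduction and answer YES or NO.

Answer: YES — reaches normal form I in 2 ≤ 3 steps

Derivation:
  start: I(II)
  →1  II
  →2  I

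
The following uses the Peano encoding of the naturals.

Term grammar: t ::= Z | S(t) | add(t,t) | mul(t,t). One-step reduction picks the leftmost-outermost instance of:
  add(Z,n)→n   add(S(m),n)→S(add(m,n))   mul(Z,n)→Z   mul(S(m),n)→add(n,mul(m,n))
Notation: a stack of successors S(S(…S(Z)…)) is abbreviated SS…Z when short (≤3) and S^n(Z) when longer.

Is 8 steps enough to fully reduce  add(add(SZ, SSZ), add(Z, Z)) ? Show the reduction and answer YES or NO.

  start: add(add(SZ, SSZ), add(Z, Z))
  [1] add(S(add(Z, SSZ)), add(Z, Z))
  [2] S(add(add(Z, SSZ), add(Z, Z)))
  [3] S(add(SSZ, add(Z, Z)))
  [4] S(S(add(SZ, add(Z, Z))))
  [5] S(S(S(add(Z, add(Z, Z)))))
  [6] S(S(S(add(Z, Z))))
  [7] SSSZ

Answer: YES — reaches normal form SSSZ in 7 ≤ 8 steps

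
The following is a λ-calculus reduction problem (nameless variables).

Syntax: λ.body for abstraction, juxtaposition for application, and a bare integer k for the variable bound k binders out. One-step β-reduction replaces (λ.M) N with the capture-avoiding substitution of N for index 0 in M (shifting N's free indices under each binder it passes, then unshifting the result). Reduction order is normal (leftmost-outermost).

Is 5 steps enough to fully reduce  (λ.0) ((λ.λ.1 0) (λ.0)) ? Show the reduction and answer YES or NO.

  start: (λ.0) ((λ.λ.1 0) (λ.0))
  [1] (λ.λ.1 0) (λ.0)
  [2] λ.(λ.0) 0
  [3] λ.0

Answer: YES — reaches normal form λ.0 in 3 ≤ 5 steps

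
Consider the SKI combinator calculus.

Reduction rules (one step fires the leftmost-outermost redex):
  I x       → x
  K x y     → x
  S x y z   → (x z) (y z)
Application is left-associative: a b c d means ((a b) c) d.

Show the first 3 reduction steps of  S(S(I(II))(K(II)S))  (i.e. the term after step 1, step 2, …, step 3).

Answer: after 3 steps: S(SI(II))

Reduction:
  start: S(S(I(II))(K(II)S))
  step 1: S(S(II)(K(II)S))
  step 2: S(SI(K(II)S))
  step 3: S(SI(II))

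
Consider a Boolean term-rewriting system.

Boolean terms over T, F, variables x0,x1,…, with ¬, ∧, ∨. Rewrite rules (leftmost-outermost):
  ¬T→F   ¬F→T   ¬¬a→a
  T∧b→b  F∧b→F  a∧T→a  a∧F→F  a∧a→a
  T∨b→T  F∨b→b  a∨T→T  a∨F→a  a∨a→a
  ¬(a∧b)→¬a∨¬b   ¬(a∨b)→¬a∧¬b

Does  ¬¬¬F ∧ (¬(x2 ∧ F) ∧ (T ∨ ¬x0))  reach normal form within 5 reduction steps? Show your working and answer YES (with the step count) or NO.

  start: ¬¬¬F ∧ (¬(x2 ∧ F) ∧ (T ∨ ¬x0))
  →1  ¬F ∧ (¬(x2 ∧ F) ∧ (T ∨ ¬x0))
  →2  T ∧ (¬(x2 ∧ F) ∧ (T ∨ ¬x0))
  →3  ¬(x2 ∧ F) ∧ (T ∨ ¬x0)
  →4  (¬x2 ∨ ¬F) ∧ (T ∨ ¬x0)
  →5  (¬x2 ∨ T) ∧ (T ∨ ¬x0)

Answer: NO — after 5 steps the term is (¬x2 ∨ T) ∧ (T ∨ ¬x0), not yet normal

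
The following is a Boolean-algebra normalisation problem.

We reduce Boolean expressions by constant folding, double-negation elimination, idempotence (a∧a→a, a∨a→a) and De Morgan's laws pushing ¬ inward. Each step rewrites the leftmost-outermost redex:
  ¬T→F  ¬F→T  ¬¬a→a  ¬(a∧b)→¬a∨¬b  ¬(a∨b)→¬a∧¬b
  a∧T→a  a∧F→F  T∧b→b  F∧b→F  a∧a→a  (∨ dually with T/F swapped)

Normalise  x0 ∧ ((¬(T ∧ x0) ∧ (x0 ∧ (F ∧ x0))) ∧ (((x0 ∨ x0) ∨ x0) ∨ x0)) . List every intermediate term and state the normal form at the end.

Answer: normal form = F  (in 8 steps)

Reduction:
  start: x0 ∧ ((¬(T ∧ x0) ∧ (x0 ∧ (F ∧ x0))) ∧ (((x0 ∨ x0) ∨ x0) ∨ x0))
  →1  x0 ∧ (((¬T ∨ ¬x0) ∧ (x0 ∧ (F ∧ x0))) ∧ (((x0 ∨ x0) ∨ x0) ∨ x0))
  →2  x0 ∧ (((F ∨ ¬x0) ∧ (x0 ∧ (F ∧ x0))) ∧ (((x0 ∨ x0) ∨ x0) ∨ x0))
  →3  x0 ∧ ((¬x0 ∧ (x0 ∧ (F ∧ x0))) ∧ (((x0 ∨ x0) ∨ x0) ∨ x0))
  →4  x0 ∧ ((¬x0 ∧ (x0 ∧ F)) ∧ (((x0 ∨ x0) ∨ x0) ∨ x0))
  →5  x0 ∧ ((¬x0 ∧ F) ∧ (((x0 ∨ x0) ∨ x0) ∨ x0))
  →6  x0 ∧ (F ∧ (((x0 ∨ x0) ∨ x0) ∨ x0))
  →7  x0 ∧ F
  →8  F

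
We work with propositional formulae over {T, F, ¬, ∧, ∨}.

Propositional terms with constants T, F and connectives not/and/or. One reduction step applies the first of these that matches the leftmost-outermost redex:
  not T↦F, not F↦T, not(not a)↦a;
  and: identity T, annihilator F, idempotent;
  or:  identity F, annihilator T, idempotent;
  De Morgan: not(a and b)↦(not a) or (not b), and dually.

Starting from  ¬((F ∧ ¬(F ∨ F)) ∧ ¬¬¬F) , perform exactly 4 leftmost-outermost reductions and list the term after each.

Answer: after 4 steps: T ∨ ¬¬¬¬F

Reduction:
  start: ¬((F ∧ ¬(F ∨ F)) ∧ ¬¬¬F)
  step 1: ¬(F ∧ ¬(F ∨ F)) ∨ ¬¬¬¬F
  step 2: (¬F ∨ ¬¬(F ∨ F)) ∨ ¬¬¬¬F
  step 3: (T ∨ ¬¬(F ∨ F)) ∨ ¬¬¬¬F
  step 4: T ∨ ¬¬¬¬F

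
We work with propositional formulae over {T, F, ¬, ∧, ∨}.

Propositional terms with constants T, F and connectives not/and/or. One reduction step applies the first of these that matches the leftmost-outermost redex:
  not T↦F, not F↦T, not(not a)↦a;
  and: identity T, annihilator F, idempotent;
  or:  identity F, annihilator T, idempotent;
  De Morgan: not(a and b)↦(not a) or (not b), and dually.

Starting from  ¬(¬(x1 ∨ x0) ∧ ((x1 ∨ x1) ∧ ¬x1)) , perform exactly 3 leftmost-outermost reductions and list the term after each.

Answer: after 3 steps: (x1 ∨ x0) ∨ (¬(x1 ∨ x1) ∨ ¬¬x1)

Reduction:
  start: ¬(¬(x1 ∨ x0) ∧ ((x1 ∨ x1) ∧ ¬x1))
  [1] ¬¬(x1 ∨ x0) ∨ ¬((x1 ∨ x1) ∧ ¬x1)
  [2] (x1 ∨ x0) ∨ ¬((x1 ∨ x1) ∧ ¬x1)
  [3] (x1 ∨ x0) ∨ (¬(x1 ∨ x1) ∨ ¬¬x1)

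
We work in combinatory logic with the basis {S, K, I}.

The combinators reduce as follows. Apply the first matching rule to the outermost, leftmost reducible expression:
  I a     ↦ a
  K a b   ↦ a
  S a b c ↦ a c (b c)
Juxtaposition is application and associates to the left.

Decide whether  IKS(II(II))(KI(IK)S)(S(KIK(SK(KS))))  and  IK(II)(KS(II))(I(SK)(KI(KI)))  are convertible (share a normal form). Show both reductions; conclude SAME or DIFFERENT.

Term A:
  start: IKS(II(II))(KI(IK)S)(S(KIK(SK(KS))))
  [1] KS(II(II))(KI(IK)S)(S(KIK(SK(KS))))
  [2] S(KI(IK)S)(S(KIK(SK(KS))))
  [3] S(IS)(S(KIK(SK(KS))))
  [4] SS(S(KIK(SK(KS))))
  [5] SS(S(I(SK(KS))))
  [6] SS(S(SK(KS)))

Term B:
  start: IK(II)(KS(II))(I(SK)(KI(KI)))
  [1] K(II)(KS(II))(I(SK)(KI(KI)))
  [2] II(I(SK)(KI(KI)))
  [3] I(I(SK)(KI(KI)))
  [4] I(SK)(KI(KI))
  [5] SK(KI(KI))
  [6] SKI

Answer: DIFFERENT — A ⇓ SS(S(SK(KS))), B ⇓ SKI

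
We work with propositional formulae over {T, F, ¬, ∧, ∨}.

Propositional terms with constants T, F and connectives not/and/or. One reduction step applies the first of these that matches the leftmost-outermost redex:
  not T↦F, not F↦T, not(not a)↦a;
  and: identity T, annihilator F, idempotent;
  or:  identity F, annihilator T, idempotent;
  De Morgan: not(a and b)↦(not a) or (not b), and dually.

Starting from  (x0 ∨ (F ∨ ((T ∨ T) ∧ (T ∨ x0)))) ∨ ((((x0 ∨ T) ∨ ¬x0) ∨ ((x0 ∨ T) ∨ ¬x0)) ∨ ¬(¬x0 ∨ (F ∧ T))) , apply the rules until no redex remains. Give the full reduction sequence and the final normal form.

Answer: normal form = T  (in 6 steps)

Working:
  start: (x0 ∨ (F ∨ ((T ∨ T) ∧ (T ∨ x0)))) ∨ ((((x0 ∨ T) ∨ ¬x0) ∨ ((x0 ∨ T) ∨ ¬x0)) ∨ ¬(¬x0 ∨ (F ∧ T)))
  →1  (x0 ∨ ((T ∨ T) ∧ (T ∨ x0))) ∨ ((((x0 ∨ T) ∨ ¬x0) ∨ ((x0 ∨ T) ∨ ¬x0)) ∨ ¬(¬x0 ∨ (F ∧ T)))
  →2  (x0 ∨ (T ∧ (T ∨ x0))) ∨ ((((x0 ∨ T) ∨ ¬x0) ∨ ((x0 ∨ T) ∨ ¬x0)) ∨ ¬(¬x0 ∨ (F ∧ T)))
  →3  (x0 ∨ (T ∨ x0)) ∨ ((((x0 ∨ T) ∨ ¬x0) ∨ ((x0 ∨ T) ∨ ¬x0)) ∨ ¬(¬x0 ∨ (F ∧ T)))
  →4  (x0 ∨ T) ∨ ((((x0 ∨ T) ∨ ¬x0) ∨ ((x0 ∨ T) ∨ ¬x0)) ∨ ¬(¬x0 ∨ (F ∧ T)))
  →5  T ∨ ((((x0 ∨ T) ∨ ¬x0) ∨ ((x0 ∨ T) ∨ ¬x0)) ∨ ¬(¬x0 ∨ (F ∧ T)))
  →6  T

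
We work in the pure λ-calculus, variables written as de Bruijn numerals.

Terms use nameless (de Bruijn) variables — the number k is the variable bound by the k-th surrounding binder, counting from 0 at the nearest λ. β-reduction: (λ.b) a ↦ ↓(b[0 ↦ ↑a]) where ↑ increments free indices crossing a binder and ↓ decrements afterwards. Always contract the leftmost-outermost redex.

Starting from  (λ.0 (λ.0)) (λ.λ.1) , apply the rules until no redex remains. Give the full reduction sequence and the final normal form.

  start: (λ.0 (λ.0)) (λ.λ.1)
  →1  (λ.λ.1) (λ.0)
  →2  λ.λ.0

Answer: normal form = λ.λ.0  (in 2 steps)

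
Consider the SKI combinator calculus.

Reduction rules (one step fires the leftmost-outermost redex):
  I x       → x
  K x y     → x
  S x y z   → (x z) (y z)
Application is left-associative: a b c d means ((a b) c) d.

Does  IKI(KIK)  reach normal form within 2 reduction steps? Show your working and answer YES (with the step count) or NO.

Answer: YES — reaches normal form I in 2 ≤ 2 steps

Derivation:
  start: IKI(KIK)
  →1  KI(KIK)
  →2  I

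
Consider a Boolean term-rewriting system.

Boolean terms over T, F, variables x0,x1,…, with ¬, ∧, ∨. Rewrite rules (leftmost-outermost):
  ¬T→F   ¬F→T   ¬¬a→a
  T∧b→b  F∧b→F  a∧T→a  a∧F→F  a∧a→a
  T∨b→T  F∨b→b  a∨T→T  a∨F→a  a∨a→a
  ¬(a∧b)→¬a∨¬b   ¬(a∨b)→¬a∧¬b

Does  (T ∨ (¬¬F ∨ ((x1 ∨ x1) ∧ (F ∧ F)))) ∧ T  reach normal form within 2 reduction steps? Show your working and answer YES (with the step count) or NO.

Answer: YES — reaches normal form T in 2 ≤ 2 steps

Working:
  start: (T ∨ (¬¬F ∨ ((x1 ∨ x1) ∧ (F ∧ F)))) ∧ T
  [1] T ∨ (¬¬F ∨ ((x1 ∨ x1) ∧ (F ∧ F)))
  [2] T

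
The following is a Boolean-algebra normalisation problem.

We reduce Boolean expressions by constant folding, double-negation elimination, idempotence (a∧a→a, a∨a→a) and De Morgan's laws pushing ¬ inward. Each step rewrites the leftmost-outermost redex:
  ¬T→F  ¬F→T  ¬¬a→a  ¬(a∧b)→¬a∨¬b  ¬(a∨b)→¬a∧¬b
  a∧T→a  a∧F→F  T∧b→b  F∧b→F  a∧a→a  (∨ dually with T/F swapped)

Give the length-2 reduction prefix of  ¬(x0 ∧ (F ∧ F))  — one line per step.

  start: ¬(x0 ∧ (F ∧ F))
  [1] ¬x0 ∨ ¬(F ∧ F)
  [2] ¬x0 ∨ (¬F ∨ ¬F)

Answer: after 2 steps: ¬x0 ∨ (¬F ∨ ¬F)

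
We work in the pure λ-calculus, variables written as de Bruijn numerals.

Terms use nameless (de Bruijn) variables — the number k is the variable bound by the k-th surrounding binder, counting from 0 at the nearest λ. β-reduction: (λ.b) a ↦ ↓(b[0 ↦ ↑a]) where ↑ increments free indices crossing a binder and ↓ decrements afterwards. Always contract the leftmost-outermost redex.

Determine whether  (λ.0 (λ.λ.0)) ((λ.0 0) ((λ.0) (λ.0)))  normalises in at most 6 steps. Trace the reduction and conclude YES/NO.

  start: (λ.0 (λ.λ.0)) ((λ.0 0) ((λ.0) (λ.0)))
  [1] (λ.0 0) ((λ.0) (λ.0)) (λ.λ.0)
  [2] (λ.0) (λ.0) ((λ.0) (λ.0)) (λ.λ.0)
  [3] (λ.0) ((λ.0) (λ.0)) (λ.λ.0)
  [4] (λ.0) (λ.0) (λ.λ.0)
  [5] (λ.0) (λ.λ.0)
  [6] λ.λ.0

Answer: YES — reaches normal form λ.λ.0 in 6 ≤ 6 steps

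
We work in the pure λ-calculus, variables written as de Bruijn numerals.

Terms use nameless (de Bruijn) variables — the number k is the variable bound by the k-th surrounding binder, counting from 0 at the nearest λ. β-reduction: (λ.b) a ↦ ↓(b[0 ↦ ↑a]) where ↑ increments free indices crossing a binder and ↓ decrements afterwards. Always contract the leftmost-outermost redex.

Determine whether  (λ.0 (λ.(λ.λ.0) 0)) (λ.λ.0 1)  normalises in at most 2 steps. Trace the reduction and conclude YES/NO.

Answer: NO — after 2 steps the term is λ.0 (λ.(λ.λ.0) 0), not yet normal

Reduction:
  start: (λ.0 (λ.(λ.λ.0) 0)) (λ.λ.0 1)
  [1] (λ.λ.0 1) (λ.(λ.λ.0) 0)
  [2] λ.0 (λ.(λ.λ.0) 0)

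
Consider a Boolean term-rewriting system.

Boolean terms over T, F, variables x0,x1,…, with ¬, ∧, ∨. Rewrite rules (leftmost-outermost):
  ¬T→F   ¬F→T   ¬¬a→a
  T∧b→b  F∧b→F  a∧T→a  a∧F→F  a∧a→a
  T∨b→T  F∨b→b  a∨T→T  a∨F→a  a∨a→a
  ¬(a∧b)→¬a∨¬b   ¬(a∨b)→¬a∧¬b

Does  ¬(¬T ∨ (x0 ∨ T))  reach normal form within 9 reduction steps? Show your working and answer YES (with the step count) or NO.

  start: ¬(¬T ∨ (x0 ∨ T))
  [1] ¬¬T ∧ ¬(x0 ∨ T)
  [2] T ∧ ¬(x0 ∨ T)
  [3] ¬(x0 ∨ T)
  [4] ¬x0 ∧ ¬T
  [5] ¬x0 ∧ F
  [6] F

Answer: YES — reaches normal form F in 6 ≤ 9 steps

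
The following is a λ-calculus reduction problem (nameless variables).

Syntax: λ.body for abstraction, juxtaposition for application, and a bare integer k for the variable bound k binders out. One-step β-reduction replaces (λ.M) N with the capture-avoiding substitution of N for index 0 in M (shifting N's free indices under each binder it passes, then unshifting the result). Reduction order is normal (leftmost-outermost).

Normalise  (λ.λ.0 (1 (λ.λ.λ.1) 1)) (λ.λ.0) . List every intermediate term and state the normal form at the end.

Answer: normal form = λ.0 (λ.λ.0)  (in 3 steps)

Derivation:
  start: (λ.λ.0 (1 (λ.λ.λ.1) 1)) (λ.λ.0)
  step 1: λ.0 ((λ.λ.0) (λ.λ.λ.1) (λ.λ.0))
  step 2: λ.0 ((λ.0) (λ.λ.0))
  step 3: λ.0 (λ.λ.0)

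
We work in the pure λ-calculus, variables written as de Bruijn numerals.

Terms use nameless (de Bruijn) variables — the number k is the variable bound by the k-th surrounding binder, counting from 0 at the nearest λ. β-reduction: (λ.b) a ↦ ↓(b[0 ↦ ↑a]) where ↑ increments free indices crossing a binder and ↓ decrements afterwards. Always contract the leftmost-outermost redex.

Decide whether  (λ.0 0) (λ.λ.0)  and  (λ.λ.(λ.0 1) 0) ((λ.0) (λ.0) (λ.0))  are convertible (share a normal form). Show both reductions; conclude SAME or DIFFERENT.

Term A:
  start: (λ.0 0) (λ.λ.0)
  [1] (λ.λ.0) (λ.λ.0)
  [2] λ.0

Term B:
  start: (λ.λ.(λ.0 1) 0) ((λ.0) (λ.0) (λ.0))
  [1] λ.(λ.0 1) 0
  [2] λ.0 0

Answer: DIFFERENT — A ⇓ λ.0, B ⇓ λ.0 0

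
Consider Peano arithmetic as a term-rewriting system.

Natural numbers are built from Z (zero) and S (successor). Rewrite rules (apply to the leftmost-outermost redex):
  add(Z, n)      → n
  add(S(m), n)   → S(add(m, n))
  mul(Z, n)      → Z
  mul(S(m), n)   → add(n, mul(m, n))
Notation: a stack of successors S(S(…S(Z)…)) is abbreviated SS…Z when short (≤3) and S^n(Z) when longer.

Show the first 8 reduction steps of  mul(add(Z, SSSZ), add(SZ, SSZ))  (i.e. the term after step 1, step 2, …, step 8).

  start: mul(add(Z, SSSZ), add(SZ, SSZ))
  [1] mul(SSSZ, add(SZ, SSZ))
  [2] add(add(SZ, SSZ), mul(SSZ, add(SZ, SSZ)))
  [3] add(S(add(Z, SSZ)), mul(SSZ, add(SZ, SSZ)))
  [4] S(add(add(Z, SSZ), mul(SSZ, add(SZ, SSZ))))
  [5] S(add(SSZ, mul(SSZ, add(SZ, SSZ))))
  [6] S(S(add(SZ, mul(SSZ, add(SZ, SSZ)))))
  [7] S(S(S(add(Z, mul(SSZ, add(SZ, SSZ))))))
  [8] S(S(S(mul(SSZ, add(SZ, SSZ)))))

Answer: after 8 steps: S(S(S(mul(SSZ, add(SZ, SSZ)))))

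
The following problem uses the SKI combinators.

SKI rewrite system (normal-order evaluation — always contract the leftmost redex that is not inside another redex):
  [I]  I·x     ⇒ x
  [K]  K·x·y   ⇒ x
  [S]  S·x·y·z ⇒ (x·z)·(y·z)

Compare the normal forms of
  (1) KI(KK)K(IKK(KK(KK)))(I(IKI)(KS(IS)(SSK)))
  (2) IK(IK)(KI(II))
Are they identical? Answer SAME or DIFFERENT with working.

Answer: SAME — A ⇓ K, B ⇓ K

Reduction:
Term A:
  start: KI(KK)K(IKK(KK(KK)))(I(IKI)(KS(IS)(SSK)))
  step 1: IK(IKK(KK(KK)))(I(IKI)(KS(IS)(SSK)))
  step 2: K(IKK(KK(KK)))(I(IKI)(KS(IS)(SSK)))
  step 3: IKK(KK(KK))
  step 4: KK(KK(KK))
  step 5: K

Term B:
  start: IK(IK)(KI(II))
  step 1: K(IK)(KI(II))
  step 2: IK
  step 3: K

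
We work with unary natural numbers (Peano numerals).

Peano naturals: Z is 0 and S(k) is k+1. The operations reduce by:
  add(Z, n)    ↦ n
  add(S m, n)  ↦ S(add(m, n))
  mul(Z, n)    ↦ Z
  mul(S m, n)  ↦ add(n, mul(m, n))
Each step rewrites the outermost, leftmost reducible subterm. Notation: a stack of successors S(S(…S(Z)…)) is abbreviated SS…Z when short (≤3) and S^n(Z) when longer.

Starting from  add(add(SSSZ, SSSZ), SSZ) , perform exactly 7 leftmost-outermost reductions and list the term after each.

  start: add(add(SSSZ, SSSZ), SSZ)
  step 1: add(S(add(SSZ, SSSZ)), SSZ)
  step 2: S(add(add(SSZ, SSSZ), SSZ))
  step 3: S(add(S(add(SZ, SSSZ)), SSZ))
  step 4: S(S(add(add(SZ, SSSZ), SSZ)))
  step 5: S(S(add(S(add(Z, SSSZ)), SSZ)))
  step 6: S(S(S(add(add(Z, SSSZ), SSZ))))
  step 7: S(S(S(add(SSSZ, SSZ))))

Answer: after 7 steps: S(S(S(add(SSSZ, SSZ))))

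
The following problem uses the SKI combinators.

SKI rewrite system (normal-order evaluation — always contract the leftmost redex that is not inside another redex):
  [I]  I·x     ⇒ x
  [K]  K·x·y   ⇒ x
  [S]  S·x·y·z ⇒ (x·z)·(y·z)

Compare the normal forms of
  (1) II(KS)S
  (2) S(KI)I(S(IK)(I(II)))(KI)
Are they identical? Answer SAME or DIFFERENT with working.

Term A:
  start: II(KS)S
  →1  I(KS)S
  →2  KSS
  →3  S

Term B:
  start: S(KI)I(S(IK)(I(II)))(KI)
  →1  KI(S(IK)(I(II)))(I(S(IK)(I(II))))(KI)
  →2  I(I(S(IK)(I(II))))(KI)
  →3  I(S(IK)(I(II)))(KI)
  →4  S(IK)(I(II))(KI)
  →5  IK(KI)(I(II)(KI))
  →6  K(KI)(I(II)(KI))
  →7  KI

Answer: DIFFERENT — A ⇓ S, B ⇓ KI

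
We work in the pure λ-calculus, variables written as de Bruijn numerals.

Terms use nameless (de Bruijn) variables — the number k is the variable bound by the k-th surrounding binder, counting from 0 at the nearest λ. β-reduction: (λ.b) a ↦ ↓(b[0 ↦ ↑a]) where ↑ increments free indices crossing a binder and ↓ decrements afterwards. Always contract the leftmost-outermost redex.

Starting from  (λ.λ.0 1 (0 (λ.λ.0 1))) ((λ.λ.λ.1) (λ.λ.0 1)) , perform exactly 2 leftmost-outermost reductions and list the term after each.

Answer: after 2 steps: λ.0 (λ.λ.1) (0 (λ.λ.0 1))

Reduction:
  start: (λ.λ.0 1 (0 (λ.λ.0 1))) ((λ.λ.λ.1) (λ.λ.0 1))
  →1  λ.0 ((λ.λ.λ.1) (λ.λ.0 1)) (0 (λ.λ.0 1))
  →2  λ.0 (λ.λ.1) (0 (λ.λ.0 1))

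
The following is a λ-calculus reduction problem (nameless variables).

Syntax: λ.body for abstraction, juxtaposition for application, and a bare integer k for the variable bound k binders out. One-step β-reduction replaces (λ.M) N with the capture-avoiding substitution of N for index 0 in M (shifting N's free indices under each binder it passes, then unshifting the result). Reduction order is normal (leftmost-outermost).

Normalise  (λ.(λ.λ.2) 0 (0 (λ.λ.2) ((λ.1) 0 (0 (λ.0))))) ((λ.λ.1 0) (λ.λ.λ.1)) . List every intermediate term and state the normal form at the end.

Answer: normal form = λ.λ.λ.1  (in 5 steps)

Derivation:
  start: (λ.(λ.λ.2) 0 (0 (λ.λ.2) ((λ.1) 0 (0 (λ.0))))) ((λ.λ.1 0) (λ.λ.λ.1))
  [1] (λ.λ.(λ.λ.1 0) (λ.λ.λ.1)) ((λ.λ.1 0) (λ.λ.λ.1)) ((λ.λ.1 0) (λ.λ.λ.1) (λ.λ.(λ.λ.1 0) (λ.λ.λ.1)) ((λ.(λ.λ.1 0) (λ.λ.λ.1)) ((λ.λ.1 0) (λ.λ.λ.1)) ((λ.λ.1 0) (λ.λ.λ.1) (λ.0))))
  [2] (λ.(λ.λ.1 0) (λ.λ.λ.1)) ((λ.λ.1 0) (λ.λ.λ.1) (λ.λ.(λ.λ.1 0) (λ.λ.λ.1)) ((λ.(λ.λ.1 0) (λ.λ.λ.1)) ((λ.λ.1 0) (λ.λ.λ.1)) ((λ.λ.1 0) (λ.λ.λ.1) (λ.0))))
  [3] (λ.λ.1 0) (λ.λ.λ.1)
  [4] λ.(λ.λ.λ.1) 0
  [5] λ.λ.λ.1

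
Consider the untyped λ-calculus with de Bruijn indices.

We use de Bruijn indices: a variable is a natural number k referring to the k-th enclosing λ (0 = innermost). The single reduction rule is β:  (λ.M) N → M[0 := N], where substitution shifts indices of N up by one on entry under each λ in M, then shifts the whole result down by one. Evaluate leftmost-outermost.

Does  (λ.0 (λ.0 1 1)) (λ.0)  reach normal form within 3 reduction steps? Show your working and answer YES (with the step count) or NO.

  start: (λ.0 (λ.0 1 1)) (λ.0)
  step 1: (λ.0) (λ.0 (λ.0) (λ.0))
  step 2: λ.0 (λ.0) (λ.0)

Answer: YES — reaches normal form λ.0 (λ.0) (λ.0) in 2 ≤ 3 steps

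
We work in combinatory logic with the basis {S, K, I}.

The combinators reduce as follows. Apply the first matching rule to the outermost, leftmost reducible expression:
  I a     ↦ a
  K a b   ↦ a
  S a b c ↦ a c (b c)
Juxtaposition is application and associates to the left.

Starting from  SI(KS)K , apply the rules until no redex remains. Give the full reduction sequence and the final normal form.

  start: SI(KS)K
  →1  IK(KSK)
  →2  K(KSK)
  →3  KS

Answer: normal form = KS  (in 3 steps)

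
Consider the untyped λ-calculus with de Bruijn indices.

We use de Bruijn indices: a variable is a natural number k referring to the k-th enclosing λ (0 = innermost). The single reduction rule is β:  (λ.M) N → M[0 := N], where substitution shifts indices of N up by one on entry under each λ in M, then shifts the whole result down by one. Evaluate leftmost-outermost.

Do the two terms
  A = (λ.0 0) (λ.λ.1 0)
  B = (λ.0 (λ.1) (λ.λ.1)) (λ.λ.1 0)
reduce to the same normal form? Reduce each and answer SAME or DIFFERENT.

Answer: SAME — A ⇓ λ.λ.1 0, B ⇓ λ.λ.1 0

Derivation:
Term A:
  start: (λ.0 0) (λ.λ.1 0)
  →1  (λ.λ.1 0) (λ.λ.1 0)
  →2  λ.(λ.λ.1 0) 0
  →3  λ.λ.1 0

Term B:
  start: (λ.0 (λ.1) (λ.λ.1)) (λ.λ.1 0)
  →1  (λ.λ.1 0) (λ.λ.λ.1 0) (λ.λ.1)
  →2  (λ.(λ.λ.λ.1 0) 0) (λ.λ.1)
  →3  (λ.λ.λ.1 0) (λ.λ.1)
  →4  λ.λ.1 0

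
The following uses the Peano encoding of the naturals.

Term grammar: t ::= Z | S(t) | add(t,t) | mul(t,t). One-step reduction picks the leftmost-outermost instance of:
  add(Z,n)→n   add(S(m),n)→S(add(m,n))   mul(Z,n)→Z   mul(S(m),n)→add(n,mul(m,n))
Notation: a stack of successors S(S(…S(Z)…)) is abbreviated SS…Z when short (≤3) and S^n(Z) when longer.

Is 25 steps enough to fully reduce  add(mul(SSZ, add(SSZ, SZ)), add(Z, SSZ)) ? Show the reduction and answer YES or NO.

  start: add(mul(SSZ, add(SSZ, SZ)), add(Z, SSZ))
  →1  add(add(add(SSZ, SZ), mul(SZ, add(SSZ, SZ))), add(Z, SSZ))
  →2  add(add(S(add(SZ, SZ)), mul(SZ, add(SSZ, SZ))), add(Z, SSZ))
  →3  add(S(add(add(SZ, SZ), mul(SZ, add(SSZ, SZ)))), add(Z, SSZ))
  →4  S(add(add(add(SZ, SZ), mul(SZ, add(SSZ, SZ))), add(Z, SSZ)))
  →5  S(add(add(S(add(Z, SZ)), mul(SZ, add(SSZ, SZ))), add(Z, SSZ)))
  →6  S(add(S(add(add(Z, SZ), mul(SZ, add(SSZ, SZ)))), add(Z, SSZ)))
  →7  S(S(add(add(add(Z, SZ), mul(SZ, add(SSZ, SZ))), add(Z, SSZ))))
  →8  S(S(add(add(SZ, mul(SZ, add(SSZ, SZ))), add(Z, SSZ))))
  →9  S(S(add(S(add(Z, mul(SZ, add(SSZ, SZ)))), add(Z, SSZ))))
  →10  S(S(S(add(add(Z, mul(SZ, add(SSZ, SZ))), add(Z, SSZ)))))
  →11  S(S(S(add(mul(SZ, add(SSZ, SZ)), add(Z, SSZ)))))
  →12  S(S(S(add(add(add(SSZ, SZ), mul(Z, add(SSZ, SZ))), add(Z, SSZ)))))
  →13  S(S(S(add(add(S(add(SZ, SZ)), mul(Z, add(SSZ, SZ))), add(Z, SSZ)))))
  →14  S(S(S(add(S(add(add(SZ, SZ), mul(Z, add(SSZ, SZ)))), add(Z, SSZ)))))
  →15  S(S(S(S(add(add(add(SZ, SZ), mul(Z, add(SSZ, SZ))), add(Z, SSZ))))))
  →16  S(S(S(S(add(add(S(add(Z, SZ)), mul(Z, add(SSZ, SZ))), add(Z, SSZ))))))
  →17  S(S(S(S(add(S(add(add(Z, SZ), mul(Z, add(SSZ, SZ)))), add(Z, SSZ))))))
  →18  S(S(S(S(S(add(add(add(Z, SZ), mul(Z, add(SSZ, SZ))), add(Z, SSZ)))))))
  →19  S(S(S(S(S(add(add(SZ, mul(Z, add(SSZ, SZ))), add(Z, SSZ)))))))
  →20  S(S(S(S(S(add(S(add(Z, mul(Z, add(SSZ, SZ)))), add(Z, SSZ)))))))
  →21  S(S(S(S(S(S(add(add(Z, mul(Z, add(SSZ, SZ))), add(Z, SSZ))))))))
  →22  S(S(S(S(S(S(add(mul(Z, add(SSZ, SZ)), add(Z, SSZ))))))))
  →23  S(S(S(S(S(S(add(Z, add(Z, SSZ))))))))
  →24  S(S(S(S(S(S(add(Z, SSZ)))))))
  →25  S^8(Z)

Answer: YES — reaches normal form S^8(Z) in 25 ≤ 25 steps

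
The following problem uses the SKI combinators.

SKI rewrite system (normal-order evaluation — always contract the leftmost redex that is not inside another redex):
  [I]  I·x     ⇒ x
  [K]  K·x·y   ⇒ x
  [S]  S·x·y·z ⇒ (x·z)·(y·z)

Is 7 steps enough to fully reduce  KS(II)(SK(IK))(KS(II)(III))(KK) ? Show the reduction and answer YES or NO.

  start: KS(II)(SK(IK))(KS(II)(III))(KK)
  step 1: S(SK(IK))(KS(II)(III))(KK)
  step 2: SK(IK)(KK)(KS(II)(III)(KK))
  step 3: K(KK)(IK(KK))(KS(II)(III)(KK))
  step 4: KK(KS(II)(III)(KK))
  step 5: K

Answer: YES — reaches normal form K in 5 ≤ 7 steps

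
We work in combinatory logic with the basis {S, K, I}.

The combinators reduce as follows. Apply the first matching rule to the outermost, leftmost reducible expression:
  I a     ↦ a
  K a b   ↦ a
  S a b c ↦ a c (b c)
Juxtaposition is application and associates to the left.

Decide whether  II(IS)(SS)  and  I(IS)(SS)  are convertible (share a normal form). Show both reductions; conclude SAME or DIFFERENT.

Term A:
  start: II(IS)(SS)
  →1  I(IS)(SS)
  →2  IS(SS)
  →3  S(SS)

Term B:
  start: I(IS)(SS)
  →1  IS(SS)
  →2  S(SS)

Answer: SAME — A ⇓ S(SS), B ⇓ S(SS)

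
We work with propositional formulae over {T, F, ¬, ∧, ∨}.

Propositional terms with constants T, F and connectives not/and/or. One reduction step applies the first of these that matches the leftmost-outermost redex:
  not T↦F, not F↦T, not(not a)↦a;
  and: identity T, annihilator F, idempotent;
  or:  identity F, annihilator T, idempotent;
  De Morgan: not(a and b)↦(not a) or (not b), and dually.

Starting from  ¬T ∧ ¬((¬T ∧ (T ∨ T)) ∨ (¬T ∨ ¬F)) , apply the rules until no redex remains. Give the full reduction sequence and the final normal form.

  start: ¬T ∧ ¬((¬T ∧ (T ∨ T)) ∨ (¬T ∨ ¬F))
  [1] F ∧ ¬((¬T ∧ (T ∨ T)) ∨ (¬T ∨ ¬F))
  [2] F

Answer: normal form = F  (in 2 steps)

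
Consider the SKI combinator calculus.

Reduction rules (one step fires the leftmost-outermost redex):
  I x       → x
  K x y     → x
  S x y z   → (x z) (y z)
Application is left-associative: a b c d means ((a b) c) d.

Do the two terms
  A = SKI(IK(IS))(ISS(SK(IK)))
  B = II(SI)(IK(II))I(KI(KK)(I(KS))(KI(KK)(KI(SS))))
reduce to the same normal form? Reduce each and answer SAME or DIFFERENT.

Term A:
  start: SKI(IK(IS))(ISS(SK(IK)))
  [1] K(IK(IS))(I(IK(IS)))(ISS(SK(IK)))
  [2] IK(IS)(ISS(SK(IK)))
  [3] K(IS)(ISS(SK(IK)))
  [4] IS
  [5] S

Term B:
  start: II(SI)(IK(II))I(KI(KK)(I(KS))(KI(KK)(KI(SS))))
  [1] I(SI)(IK(II))I(KI(KK)(I(KS))(KI(KK)(KI(SS))))
  [2] SI(IK(II))I(KI(KK)(I(KS))(KI(KK)(KI(SS))))
  [3] II(IK(II)I)(KI(KK)(I(KS))(KI(KK)(KI(SS))))
  [4] I(IK(II)I)(KI(KK)(I(KS))(KI(KK)(KI(SS))))
  [5] IK(II)I(KI(KK)(I(KS))(KI(KK)(KI(SS))))
  [6] K(II)I(KI(KK)(I(KS))(KI(KK)(KI(SS))))
  [7] II(KI(KK)(I(KS))(KI(KK)(KI(SS))))
  [8] I(KI(KK)(I(KS))(KI(KK)(KI(SS))))
  [9] KI(KK)(I(KS))(KI(KK)(KI(SS)))
  [10] I(I(KS))(KI(KK)(KI(SS)))
  [11] I(KS)(KI(KK)(KI(SS)))
  [12] KS(KI(KK)(KI(SS)))
  [13] S

Answer: SAME — A ⇓ S, B ⇓ S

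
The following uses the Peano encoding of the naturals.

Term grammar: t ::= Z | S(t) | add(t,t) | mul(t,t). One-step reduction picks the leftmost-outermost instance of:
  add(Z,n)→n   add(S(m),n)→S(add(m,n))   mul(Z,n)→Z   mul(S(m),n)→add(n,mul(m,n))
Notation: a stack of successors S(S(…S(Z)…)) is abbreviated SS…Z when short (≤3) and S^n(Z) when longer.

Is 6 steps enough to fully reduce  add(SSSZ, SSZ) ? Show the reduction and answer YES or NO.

  start: add(SSSZ, SSZ)
  →1  S(add(SSZ, SSZ))
  →2  S(S(add(SZ, SSZ)))
  →3  S(S(S(add(Z, SSZ))))
  →4  S^5(Z)

Answer: YES — reaches normal form S^5(Z) in 4 ≤ 6 steps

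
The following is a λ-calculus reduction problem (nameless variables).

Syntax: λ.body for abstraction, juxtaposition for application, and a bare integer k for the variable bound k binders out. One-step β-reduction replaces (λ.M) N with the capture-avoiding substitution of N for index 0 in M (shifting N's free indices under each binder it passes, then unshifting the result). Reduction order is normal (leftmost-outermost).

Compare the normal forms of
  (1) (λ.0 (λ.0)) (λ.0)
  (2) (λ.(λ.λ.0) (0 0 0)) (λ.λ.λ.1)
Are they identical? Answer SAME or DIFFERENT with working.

Answer: SAME — A ⇓ λ.0, B ⇓ λ.0

Reduction:
Term A:
  start: (λ.0 (λ.0)) (λ.0)
  [1] (λ.0) (λ.0)
  [2] λ.0

Term B:
  start: (λ.(λ.λ.0) (0 0 0)) (λ.λ.λ.1)
  [1] (λ.λ.0) ((λ.λ.λ.1) (λ.λ.λ.1) (λ.λ.λ.1))
  [2] λ.0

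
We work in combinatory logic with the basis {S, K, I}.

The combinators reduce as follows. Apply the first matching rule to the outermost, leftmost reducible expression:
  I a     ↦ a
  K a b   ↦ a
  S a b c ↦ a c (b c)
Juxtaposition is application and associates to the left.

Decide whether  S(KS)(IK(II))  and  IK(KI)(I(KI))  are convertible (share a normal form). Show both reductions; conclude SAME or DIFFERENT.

Answer: DIFFERENT — A ⇓ S(KS)(KI), B ⇓ KI

Reduction:
Term A:
  start: S(KS)(IK(II))
  →1  S(KS)(K(II))
  →2  S(KS)(KI)

Term B:
  start: IK(KI)(I(KI))
  →1  K(KI)(I(KI))
  →2  KI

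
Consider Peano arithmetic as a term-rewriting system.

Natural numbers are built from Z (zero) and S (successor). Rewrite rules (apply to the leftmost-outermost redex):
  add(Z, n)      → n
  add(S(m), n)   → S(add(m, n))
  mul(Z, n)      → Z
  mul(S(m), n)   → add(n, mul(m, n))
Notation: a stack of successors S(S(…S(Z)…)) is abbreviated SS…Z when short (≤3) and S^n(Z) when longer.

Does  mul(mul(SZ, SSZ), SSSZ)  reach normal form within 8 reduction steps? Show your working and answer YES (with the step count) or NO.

  start: mul(mul(SZ, SSZ), SSSZ)
  →1  mul(add(SSZ, mul(Z, SSZ)), SSSZ)
  →2  mul(S(add(SZ, mul(Z, SSZ))), SSSZ)
  →3  add(SSSZ, mul(add(SZ, mul(Z, SSZ)), SSSZ))
  →4  S(add(SSZ, mul(add(SZ, mul(Z, SSZ)), SSSZ)))
  →5  S(S(add(SZ, mul(add(SZ, mul(Z, SSZ)), SSSZ))))
  →6  S(S(S(add(Z, mul(add(SZ, mul(Z, SSZ)), SSSZ)))))
  →7  S(S(S(mul(add(SZ, mul(Z, SSZ)), SSSZ))))
  →8  S(S(S(mul(S(add(Z, mul(Z, SSZ))), SSSZ))))

Answer: NO — after 8 steps the term is S(S(S(mul(S(add(Z, mul(Z, SSZ))), SSSZ)))), not yet normal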